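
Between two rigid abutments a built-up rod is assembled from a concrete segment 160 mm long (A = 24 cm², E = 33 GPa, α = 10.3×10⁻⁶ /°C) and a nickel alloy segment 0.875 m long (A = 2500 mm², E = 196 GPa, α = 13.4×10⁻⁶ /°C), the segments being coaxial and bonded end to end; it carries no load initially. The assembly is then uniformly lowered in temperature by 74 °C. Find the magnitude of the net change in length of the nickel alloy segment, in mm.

|ΔL| ≈ 0.403 mm

With the walls removed the bar would change length by δ_free = Σ αᵢΔT Lᵢ = 10.3×10⁻⁶×74×160 + 13.4×10⁻⁶×74×875 = 0.9896 mm.
Since the ends are fixed, an axial force P builds up, equal in every segment, with P · Σ Lᵢ/(AᵢEᵢ) = δ_free.
The series flexibility is Σ Lᵢ/(AᵢEᵢ) = 160/(2400×33×10³) + 875/(2500×196×10³) = 3.806×10⁻⁶ mm/N.
P = 0.9896 / 3.806×10⁻⁶ = 260000 N = 260 kN, tensile.
For the nickel alloy segment, free thermal change = 13.4×10⁻⁶×74×875 = 0.8677 mm and elastic change from P = 260000×875/(2500×196×10³) = 0.4643 mm; these oppose, so the net change is 0.403 mm (segment shortens).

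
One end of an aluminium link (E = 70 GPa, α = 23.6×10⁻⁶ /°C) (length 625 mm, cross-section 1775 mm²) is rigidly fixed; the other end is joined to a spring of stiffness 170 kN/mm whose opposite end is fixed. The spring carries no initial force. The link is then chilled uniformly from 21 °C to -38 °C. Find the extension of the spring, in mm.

δ ≈ 0.469 mm

If the spring were absent the link would shorten by αΔT L = 23.6×10⁻⁶ × 59 × 625 = 0.8702 mm.
With a force P in the spring, the elastic change of the link is PL/(AE) and that of the spring is P/k; compatibility requires their sum to equal δ_free.
P [ L/(AE) + 1/k ] = δ_free → P [ 625/(1775×70×10³) + 1/(170×10³) ] = 0.8702.
P = 0.8702 / 1.091×10⁻⁵ = 79750 N.
Spring extension = P/k = 79750/(170×10³) = 0.4691 mm.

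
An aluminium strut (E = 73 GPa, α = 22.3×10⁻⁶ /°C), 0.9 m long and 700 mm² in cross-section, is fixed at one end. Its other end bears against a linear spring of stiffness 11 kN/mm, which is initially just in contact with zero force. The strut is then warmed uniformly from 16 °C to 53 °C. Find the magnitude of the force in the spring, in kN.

P ≈ 6.84 kN

Free thermal expansion: δ_free = αΔT L = 22.3×10⁻⁶ × 37 × 900 = 0.7426 mm.
With a force P in the spring, the elastic change of the strut is PL/(AE) and that of the spring is P/k; compatibility requires their sum to equal δ_free.
P [ L/(AE) + 1/k ] = δ_free → P [ 900/(700×73×10³) + 1/(11×10³) ] = 0.7426.
P = 0.7426 / 0.0001085 = 6843 N.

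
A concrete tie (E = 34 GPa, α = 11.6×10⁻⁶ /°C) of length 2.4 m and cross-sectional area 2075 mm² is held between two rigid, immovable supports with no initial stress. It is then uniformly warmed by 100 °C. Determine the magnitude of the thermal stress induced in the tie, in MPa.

σ ≈ 39.4 MPa (compressive)

Because both ends are immovable the net strain is zero, and the suppressed thermal strain is αΔT = 11.6×10⁻⁶ × 100 = 1160×10⁻⁶.
The stress required to suppress this strain is σ = Eε = 34×10³ × 1160×10⁻⁶ = 39.44 MPa, compressive since the tie is trying to expand.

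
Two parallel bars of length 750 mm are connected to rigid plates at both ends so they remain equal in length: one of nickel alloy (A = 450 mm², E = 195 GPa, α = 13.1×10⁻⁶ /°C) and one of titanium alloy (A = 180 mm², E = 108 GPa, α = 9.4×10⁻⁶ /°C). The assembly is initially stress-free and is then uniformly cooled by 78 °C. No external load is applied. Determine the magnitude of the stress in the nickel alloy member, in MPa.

σ ≈ 10.2 MPa (tensile)

Equilibrium of a rigid end plate with no external load gives equal and opposite internal forces ±P in the two members. Since α_{nickel alloy} > α_{titanium alloy}, cooling drives the nickel alloy into tension and the titanium alloy into compression.
Equating the net (thermal + elastic) strains gives |α₁ − α₂|·ΔT = P·[1/(A₁E₁) + 1/(A₂E₂)].
|α₁ − α₂|·ΔT = 3.7×10⁻⁶ × 78 = 0.0002886.
1/(A₁E₁) + 1/(A₂E₂) = 1/(450×195×10³) + 1/(180×108×10³) = 6.284×10⁻⁸ N⁻¹.
So P = 0.0002886 / 6.284×10⁻⁸ = 4.593 kN.
σ_{nickel alloy} = P/A₁ = 4593/450 = 10.21 MPa, tensile.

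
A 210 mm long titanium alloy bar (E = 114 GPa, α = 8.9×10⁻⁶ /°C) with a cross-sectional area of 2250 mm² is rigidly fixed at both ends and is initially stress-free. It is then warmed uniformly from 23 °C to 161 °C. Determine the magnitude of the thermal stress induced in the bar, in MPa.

σ ≈ 140 MPa (compressive)

With length fixed, the mechanical strain must cancel the thermal strain αΔT = 8.9×10⁻⁶ × 138 = 1228.2×10⁻⁶.
The stress required to suppress this strain is σ = Eε = 114×10³ × 1228.2×10⁻⁶ = 140 MPa, compressive since the bar is trying to expand.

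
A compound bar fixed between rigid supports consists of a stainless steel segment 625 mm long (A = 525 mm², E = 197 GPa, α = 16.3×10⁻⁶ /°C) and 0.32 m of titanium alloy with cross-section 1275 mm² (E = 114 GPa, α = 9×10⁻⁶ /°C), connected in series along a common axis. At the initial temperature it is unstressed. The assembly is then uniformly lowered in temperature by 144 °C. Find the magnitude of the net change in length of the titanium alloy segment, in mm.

|ΔL| ≈ 0.0878 mm

Free thermal contraction of the whole bar: Σ αᵢΔT Lᵢ = 16.3×10⁻⁶×144×625 + 9×10⁻⁶×144×320 = 1.882 mm.
The rigid supports impose zero overall length change; the single axial force P common to all segments must satisfy P Σ Lᵢ/(AᵢEᵢ) = δ_free.
Σ Lᵢ/(AᵢEᵢ) = 625/(525×197×10³) + 320/(1275×114×10³) = 8.245×10⁻⁶ mm/N.
Hence P = δ_free / Σ(L/AE) = 1.882/8.245×10⁻⁶ = 228.2 kN (tensile).
For the titanium alloy segment, free thermal change = 9×10⁻⁶×144×320 = 0.4147 mm and elastic change from P = 228200×320/(1275×114×10³) = 0.5025 mm; these oppose, so the net change is 0.0878 mm (segment lengthens).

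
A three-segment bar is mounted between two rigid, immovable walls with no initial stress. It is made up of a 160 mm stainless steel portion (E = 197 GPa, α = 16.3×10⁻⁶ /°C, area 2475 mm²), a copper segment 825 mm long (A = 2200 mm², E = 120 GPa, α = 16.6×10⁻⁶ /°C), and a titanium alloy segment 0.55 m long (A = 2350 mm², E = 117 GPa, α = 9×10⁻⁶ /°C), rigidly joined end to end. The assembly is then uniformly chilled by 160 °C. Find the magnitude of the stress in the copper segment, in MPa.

σ ≈ 283 MPa (tensile)

If the supports were absent, the total length change would be Σ αᵢΔT Lᵢ = 16.3×10⁻⁶×160×160 + 16.6×10⁻⁶×160×825 + 9×10⁻⁶×160×550 = 3.4 mm.
The walls prevent any net length change, so an axial force P (same in every segment) develops. Compatibility: P · Σ Lᵢ/(AᵢEᵢ) = δ_free.
Σ Lᵢ/(AᵢEᵢ) = 160/(2475×197×10³) + 825/(2200×120×10³) + 550/(2350×117×10³) = 5.454×10⁻⁶ mm/N.
Hence P = δ_free / Σ(L/AE) = 3.4/5.454×10⁻⁶ = 623.5 kN (tensile).
σ_{copper} = P / A = 623500 / 2200 = 283.4 MPa.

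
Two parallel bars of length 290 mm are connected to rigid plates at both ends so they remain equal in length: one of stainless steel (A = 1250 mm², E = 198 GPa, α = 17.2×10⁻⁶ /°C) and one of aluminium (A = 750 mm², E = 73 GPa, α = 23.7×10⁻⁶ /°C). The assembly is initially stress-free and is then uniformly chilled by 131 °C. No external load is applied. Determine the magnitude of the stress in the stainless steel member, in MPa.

σ ≈ 30.5 MPa (compressive)

Equilibrium of a rigid end plate with no external load gives equal and opposite internal forces ±P in the two members. Since α_{aluminium} > α_{stainless steel}, cooling drives the aluminium into tension and the stainless steel into compression.
Equating the net (thermal + elastic) strains gives |α₁ − α₂|·ΔT = P·[1/(A₁E₁) + 1/(A₂E₂)].
|α₁ − α₂|·ΔT = 6.5×10⁻⁶ × 131 = 0.0008515.
1/(A₁E₁) + 1/(A₂E₂) = 1/(1250×198×10³) + 1/(750×73×10³) = 2.231×10⁻⁸ N⁻¹.
So P = 0.0008515 / 2.231×10⁻⁸ = 38.17 kN.
σ_{stainless steel} = P/A₁ = 38170/1250 = 30.54 MPa, compressive.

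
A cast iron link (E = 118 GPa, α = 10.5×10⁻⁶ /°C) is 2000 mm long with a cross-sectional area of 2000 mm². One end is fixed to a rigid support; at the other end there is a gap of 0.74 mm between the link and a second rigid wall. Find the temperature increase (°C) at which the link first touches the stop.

ΔT ≈ 35.2 °C

The gap closes when αΔT L = 0.74 mm, since the link is still unstressed at that instant.
ΔT = 0.74 / (10.5×10⁻⁶ × 2000) = 35.24 °C.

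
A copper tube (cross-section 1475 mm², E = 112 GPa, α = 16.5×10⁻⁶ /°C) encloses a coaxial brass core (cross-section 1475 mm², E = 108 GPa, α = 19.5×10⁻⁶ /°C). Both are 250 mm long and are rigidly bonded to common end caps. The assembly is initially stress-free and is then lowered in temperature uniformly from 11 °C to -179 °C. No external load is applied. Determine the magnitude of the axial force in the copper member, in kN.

P ≈ 46.2 kN (compressive in the copper)

Equilibrium of a rigid end plate with no external load gives equal and opposite internal forces ±P in the two members. Since α_{brass} > α_{copper}, cooling drives the brass into tension and the copper into compression.
Setting the final lengths equal and cancelling L: (α₁ − α₂)ΔT = P/(A₁E₁) + P/(A₂E₂).
|α₁ − α₂|·ΔT = 3×10⁻⁶ × 190 = 0.00057.
1/(A₁E₁) + 1/(A₂E₂) = 1/(1475×112×10³) + 1/(1475×108×10³) = 1.233×10⁻⁸ N⁻¹.
P = 0.00057 / 1.233×10⁻⁸ = 46230 N = 46.23 kN.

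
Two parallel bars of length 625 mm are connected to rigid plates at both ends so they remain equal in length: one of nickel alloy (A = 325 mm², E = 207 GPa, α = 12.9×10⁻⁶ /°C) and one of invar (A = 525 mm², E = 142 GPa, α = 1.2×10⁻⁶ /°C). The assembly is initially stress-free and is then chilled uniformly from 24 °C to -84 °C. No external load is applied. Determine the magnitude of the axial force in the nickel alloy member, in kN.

P ≈ 44.7 kN (tensile in the nickel alloy)

Equilibrium of a rigid end plate with no external load gives equal and opposite internal forces ±P in the two members. Since α_{nickel alloy} > α_{invar}, cooling drives the nickel alloy into tension and the invar into compression.
Compatibility of the two members (thermal + elastic change equal): (α₁ − α₂)ΔT = P·[1/(A₁E₁) + 1/(A₂E₂)].
|α₁ − α₂|·ΔT = 11.7×10⁻⁶ × 108 = 0.001264.
1/(A₁E₁) + 1/(A₂E₂) = 1/(325×207×10³) + 1/(525×142×10³) = 2.828×10⁻⁸ N⁻¹.
P = 0.001264 / 2.828×10⁻⁸ = 44680 N = 44.68 kN.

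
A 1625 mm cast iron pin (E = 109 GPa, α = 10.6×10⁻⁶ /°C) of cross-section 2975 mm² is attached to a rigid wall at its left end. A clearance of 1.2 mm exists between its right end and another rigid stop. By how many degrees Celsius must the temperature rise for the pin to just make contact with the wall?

The gap closes when αΔT L = 1.2 mm, since the pin is still unstressed at that instant.
So ΔT = g/(αL) = 1.2/(10.6×10⁻⁶ × 1625) = 69.67 °C.

ΔT ≈ 69.7 °C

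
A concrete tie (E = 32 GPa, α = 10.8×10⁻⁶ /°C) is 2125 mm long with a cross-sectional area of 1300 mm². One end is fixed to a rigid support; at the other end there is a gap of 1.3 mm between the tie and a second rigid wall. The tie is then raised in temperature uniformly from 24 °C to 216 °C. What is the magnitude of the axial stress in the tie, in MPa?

σ ≈ 46.8 MPa (compressive)

If the wall were absent the tie would grow by αΔT L = 10.8×10⁻⁶ × 192 × 2125 = 4.406 mm.
The gap closes (δ_free > 1.3 mm) and the wall then resists a further 4.406 − 1.3 = 3.106 mm of expansion.
So σ = E(δ_free − g)/L = 32×10³ × 3.106/2125 = 46.78 MPa.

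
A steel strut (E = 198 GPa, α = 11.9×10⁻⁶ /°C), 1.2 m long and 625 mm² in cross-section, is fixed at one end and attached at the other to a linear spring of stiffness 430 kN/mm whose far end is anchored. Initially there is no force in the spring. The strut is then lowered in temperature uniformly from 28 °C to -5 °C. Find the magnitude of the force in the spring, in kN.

If the spring were absent the strut would shorten by αΔT L = 11.9×10⁻⁶ × 33 × 1200 = 0.4712 mm.
With a force P in the spring, the elastic change of the strut is PL/(AE) and that of the spring is P/k; compatibility requires their sum to equal δ_free.
So P = δ_free / [L/(AE) + 1/k] = 0.4712 / [ 1200/(625×198×10³) + 1/(430×10³) ].
P = 0.4712 / 1.202×10⁻⁵ = 39200 N.

P ≈ 39.2 kN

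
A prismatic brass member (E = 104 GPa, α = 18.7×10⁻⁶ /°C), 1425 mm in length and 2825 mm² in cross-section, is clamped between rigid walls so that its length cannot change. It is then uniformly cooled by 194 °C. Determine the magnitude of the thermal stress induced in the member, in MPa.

The supports are rigid, so the total axial strain is zero. The restrained thermal strain is ε = αΔT = 18.7×10⁻⁶ × 194 = 3627.8×10⁻⁶.
σ = EαΔT = 104×10³ × 18.7×10⁻⁶ × 194 = 377.3 MPa (tensile; the member is trying to contract).

σ ≈ 377 MPa (tensile)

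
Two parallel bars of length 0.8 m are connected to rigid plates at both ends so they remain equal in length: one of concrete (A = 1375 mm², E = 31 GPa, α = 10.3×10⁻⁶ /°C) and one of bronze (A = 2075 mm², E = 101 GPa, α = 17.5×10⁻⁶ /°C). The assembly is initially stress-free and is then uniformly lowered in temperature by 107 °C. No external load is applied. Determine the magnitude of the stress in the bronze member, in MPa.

Equilibrium of a rigid end plate with no external load gives equal and opposite internal forces ±P in the two members. Since α_{bronze} > α_{concrete}, cooling drives the bronze into tension and the concrete into compression.
Compatibility of the two members (thermal + elastic change equal): (α₁ − α₂)ΔT = P·[1/(A₁E₁) + 1/(A₂E₂)].
|α₁ − α₂|·ΔT = 7.2×10⁻⁶ × 107 = 0.0007704.
1/(A₁E₁) + 1/(A₂E₂) = 1/(1375×31×10³) + 1/(2075×101×10³) = 2.823×10⁻⁸ N⁻¹.
So P = 0.0007704 / 2.823×10⁻⁸ = 27.29 kN.
σ_{bronze} = P/A₂ = 27290/2075 = 13.15 MPa, tensile.

σ ≈ 13.2 MPa (tensile)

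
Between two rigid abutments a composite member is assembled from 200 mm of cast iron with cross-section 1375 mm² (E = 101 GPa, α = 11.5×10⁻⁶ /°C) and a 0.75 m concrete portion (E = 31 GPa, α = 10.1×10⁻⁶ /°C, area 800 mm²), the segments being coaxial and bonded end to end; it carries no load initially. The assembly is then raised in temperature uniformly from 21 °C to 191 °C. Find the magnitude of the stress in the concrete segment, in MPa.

σ ≈ 66.2 MPa (compressive)

If the supports were absent, the total length change would be Σ αᵢΔT Lᵢ = 11.5×10⁻⁶×170×200 + 10.1×10⁻⁶×170×750 = 1.679 mm.
The rigid supports impose zero overall length change; the single axial force P common to all segments must satisfy P Σ Lᵢ/(AᵢEᵢ) = δ_free.
The series flexibility is Σ Lᵢ/(AᵢEᵢ) = 200/(1375×101×10³) + 750/(800×31×10³) = 3.168×10⁻⁵ mm/N.
Hence P = δ_free / Σ(L/AE) = 1.679/3.168×10⁻⁵ = 52.99 kN (compressive).
σ_{concrete} = P / A = 52990 / 800 = 66.23 MPa.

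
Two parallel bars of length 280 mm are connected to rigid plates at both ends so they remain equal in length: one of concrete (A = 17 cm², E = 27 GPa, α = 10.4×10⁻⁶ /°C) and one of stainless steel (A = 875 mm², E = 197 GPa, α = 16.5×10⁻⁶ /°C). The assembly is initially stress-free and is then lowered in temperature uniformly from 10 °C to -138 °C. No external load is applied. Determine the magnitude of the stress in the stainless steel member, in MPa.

σ ≈ 37.4 MPa (tensile)

Equilibrium of a rigid end plate with no external load gives equal and opposite internal forces ±P in the two members. Since α_{stainless steel} > α_{concrete}, cooling drives the stainless steel into tension and the concrete into compression.
Compatibility of the two members (thermal + elastic change equal): (α₁ − α₂)ΔT = P·[1/(A₁E₁) + 1/(A₂E₂)].
|α₁ − α₂|·ΔT = 6.1×10⁻⁶ × 148 = 0.0009028.
1/(A₁E₁) + 1/(A₂E₂) = 1/(1700×27×10³) + 1/(875×197×10³) = 2.759×10⁻⁸ N⁻¹.
So P = 0.0009028 / 2.759×10⁻⁸ = 32.72 kN.
σ_{stainless steel} = P/A₂ = 32720/875 = 37.4 MPa, tensile.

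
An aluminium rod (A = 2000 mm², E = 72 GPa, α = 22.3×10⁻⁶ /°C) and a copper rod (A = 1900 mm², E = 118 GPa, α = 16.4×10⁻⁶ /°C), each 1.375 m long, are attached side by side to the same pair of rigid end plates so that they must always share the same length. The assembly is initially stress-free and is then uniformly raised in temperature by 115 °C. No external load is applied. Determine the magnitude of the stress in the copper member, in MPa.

Equilibrium of a rigid end plate with no external load gives equal and opposite internal forces ±P in the two members. Since α_{aluminium} > α_{copper}, heating drives the aluminium into compression and the copper into tension.
Equating the net (thermal + elastic) strains gives |α₁ − α₂|·ΔT = P·[1/(A₁E₁) + 1/(A₂E₂)].
|α₁ − α₂|·ΔT = 5.9×10⁻⁶ × 115 = 0.0006785.
1/(A₁E₁) + 1/(A₂E₂) = 1/(2000×72×10³) + 1/(1900×118×10³) = 1.14×10⁻⁸ N⁻¹.
P = 0.0006785 / 1.14×10⁻⁸ = 59490 N = 59.49 kN.
σ_{copper} = P/A₂ = 59490/1900 = 31.31 MPa, tensile.

σ ≈ 31.3 MPa (tensile)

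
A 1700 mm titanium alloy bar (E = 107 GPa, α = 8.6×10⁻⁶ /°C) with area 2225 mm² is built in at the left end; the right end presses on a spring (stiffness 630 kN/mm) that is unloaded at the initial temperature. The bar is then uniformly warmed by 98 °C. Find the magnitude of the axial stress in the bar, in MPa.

σ ≈ 73.8 MPa (compressive)

The unrestrained thermal change is αΔT L = 8.6×10⁻⁶ × 98 × 1700 = 1.433 mm.
Let P be the compressive force at the spring. The bar shortens elastically by PL/(AE) and the spring compresses by P/k; together these equal δ_free.
So P = δ_free / [L/(AE) + 1/k] = 1.433 / [ 1700/(2225×107×10³) + 1/(630×10³) ].
P = 1.433 / 8.728×10⁻⁶ = 164200 N.
σ = P/A = 164200/2225 = 73.78 MPa.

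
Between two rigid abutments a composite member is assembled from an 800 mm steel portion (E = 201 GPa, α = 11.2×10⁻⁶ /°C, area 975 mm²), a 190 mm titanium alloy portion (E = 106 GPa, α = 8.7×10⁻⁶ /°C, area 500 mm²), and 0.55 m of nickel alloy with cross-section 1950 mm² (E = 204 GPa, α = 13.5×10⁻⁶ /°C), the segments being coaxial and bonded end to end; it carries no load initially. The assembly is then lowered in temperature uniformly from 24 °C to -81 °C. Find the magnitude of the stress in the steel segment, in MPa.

σ ≈ 215 MPa (tensile)

Free thermal contraction of the whole bar: Σ αᵢΔT Lᵢ = 11.2×10⁻⁶×105×800 + 8.7×10⁻⁶×105×190 + 13.5×10⁻⁶×105×550 = 1.894 mm.
The walls prevent any net length change, so an axial force P (same in every segment) develops. Compatibility: P · Σ Lᵢ/(AᵢEᵢ) = δ_free.
The series flexibility is Σ Lᵢ/(AᵢEᵢ) = 800/(975×201×10³) + 190/(500×106×10³) + 550/(1950×204×10³) = 9.05×10⁻⁶ mm/N.
P = 1.894 / 9.05×10⁻⁶ = 209300 N = 209.3 kN, tensile.
σ_{steel} = P / A = 209300 / 975 = 214.7 MPa.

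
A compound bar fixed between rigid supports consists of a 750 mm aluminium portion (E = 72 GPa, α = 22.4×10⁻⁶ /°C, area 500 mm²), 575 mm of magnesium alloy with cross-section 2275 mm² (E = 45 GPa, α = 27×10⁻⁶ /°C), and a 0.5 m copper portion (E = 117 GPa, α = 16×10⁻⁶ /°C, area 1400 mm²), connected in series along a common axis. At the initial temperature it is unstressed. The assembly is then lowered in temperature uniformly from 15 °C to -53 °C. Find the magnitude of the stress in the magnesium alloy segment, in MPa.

Free thermal contraction of the whole bar: Σ αᵢΔT Lᵢ = 22.4×10⁻⁶×68×750 + 27×10⁻⁶×68×575 + 16×10⁻⁶×68×500 = 2.742 mm.
The walls prevent any net length change, so an axial force P (same in every segment) develops. Compatibility: P · Σ Lᵢ/(AᵢEᵢ) = δ_free.
Σ Lᵢ/(AᵢEᵢ) = 750/(500×72×10³) + 575/(2275×45×10³) + 500/(1400×117×10³) = 2.95×10⁻⁵ mm/N.
So P = 2.742 / 2.95×10⁻⁵ = 92.94 kN, tensile.
σ_{magnesium alloy} = P / A = 92940 / 2275 = 40.85 MPa.

σ ≈ 40.9 MPa (tensile)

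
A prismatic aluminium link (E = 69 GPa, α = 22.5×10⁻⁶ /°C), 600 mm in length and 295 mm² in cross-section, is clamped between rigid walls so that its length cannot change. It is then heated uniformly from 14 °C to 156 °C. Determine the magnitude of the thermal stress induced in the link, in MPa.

The supports are rigid, so the total axial strain is zero. The restrained thermal strain is ε = αΔT = 22.5×10⁻⁶ × 142 = 3195×10⁻⁶.
σ = EαΔT = 69×10³ × 22.5×10⁻⁶ × 142 = 220.5 MPa (compressive; the link is trying to expand).

σ ≈ 220 MPa (compressive)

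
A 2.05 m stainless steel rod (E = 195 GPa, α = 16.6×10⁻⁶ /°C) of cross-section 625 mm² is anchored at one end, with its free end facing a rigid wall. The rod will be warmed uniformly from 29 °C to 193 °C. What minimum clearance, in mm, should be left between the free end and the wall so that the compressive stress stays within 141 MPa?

Free expansion if unrestrained: δ_free = αΔT L = 16.6×10⁻⁶ × 164 × 2050 = 5.581 mm.
At the allowable stress the elastic shortening the wall may impose is σL/E = 141 × 2050 / (195×10³) = 1.482 mm.
So the gap has to take up the difference, g_min = δ_free − σL/E = 5.581 − 1.482 = 4.099 mm.

g ≈ 4.1 mm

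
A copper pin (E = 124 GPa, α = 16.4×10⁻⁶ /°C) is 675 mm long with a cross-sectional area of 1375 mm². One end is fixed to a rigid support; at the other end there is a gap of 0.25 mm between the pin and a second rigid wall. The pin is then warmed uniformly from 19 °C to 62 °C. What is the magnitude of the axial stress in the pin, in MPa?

σ ≈ 41.5 MPa (compressive)

Unrestrained expansion: δ_free = αΔT L = 16.4×10⁻⁶ × 43 × 675 = 0.476 mm.
This exceeds the 0.25 mm gap, so the wall pushes back. The portion of expansion that must be recovered elastically is δ_free − gap = 0.476 − 0.25 = 0.226 mm.
That suppressed elongation corresponds to σ = E·Δ/L = 124×10³ × 0.226/675 = 41.52 MPa.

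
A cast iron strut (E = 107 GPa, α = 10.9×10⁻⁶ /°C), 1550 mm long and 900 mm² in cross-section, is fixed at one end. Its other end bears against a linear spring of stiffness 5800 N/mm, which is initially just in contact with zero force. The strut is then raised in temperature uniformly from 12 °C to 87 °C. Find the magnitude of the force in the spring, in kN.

P ≈ 6.72 kN

If the spring were absent the strut would lengthen by αΔT L = 10.9×10⁻⁶ × 75 × 1550 = 1.267 mm.
With a force P in the spring, the elastic change of the strut is PL/(AE) and that of the spring is P/k; compatibility requires their sum to equal δ_free.
P [ L/(AE) + 1/k ] = δ_free → P [ 1550/(900×107×10³) + 1/(5800) ] = 1.267.
P = 1.267 / 0.0001885 = 6722 N.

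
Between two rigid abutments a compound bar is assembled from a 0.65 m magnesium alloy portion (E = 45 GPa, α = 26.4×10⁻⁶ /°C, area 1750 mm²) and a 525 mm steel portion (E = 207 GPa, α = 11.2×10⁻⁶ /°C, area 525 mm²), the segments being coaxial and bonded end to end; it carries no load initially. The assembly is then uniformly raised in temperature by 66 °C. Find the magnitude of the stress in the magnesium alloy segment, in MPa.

With the walls removed the bar would change length by δ_free = Σ αᵢΔT Lᵢ = 26.4×10⁻⁶×66×650 + 11.2×10⁻⁶×66×525 = 1.521 mm.
The rigid supports impose zero overall length change; the single axial force P common to all segments must satisfy P Σ Lᵢ/(AᵢEᵢ) = δ_free.
Σ Lᵢ/(AᵢEᵢ) = 650/(1750×45×10³) + 525/(525×207×10³) = 1.308×10⁻⁵ mm/N.
So P = 1.521 / 1.308×10⁻⁵ = 116.2 kN, compressive.
σ_{magnesium alloy} = P / A = 116200 / 1750 = 66.41 MPa.

σ ≈ 66.4 MPa (compressive)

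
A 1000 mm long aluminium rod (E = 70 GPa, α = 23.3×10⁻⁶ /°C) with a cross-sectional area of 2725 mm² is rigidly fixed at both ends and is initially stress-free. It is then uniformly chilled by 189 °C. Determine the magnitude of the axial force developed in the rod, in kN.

P ≈ 840 kN (tensile)

The ends cannot move, so σ = EαΔT = 70×10³ × 23.3×10⁻⁶ × 189 = 308.3 MPa.
Then P = σA = 308.3 × 2725 mm² = 840 kN, tensile.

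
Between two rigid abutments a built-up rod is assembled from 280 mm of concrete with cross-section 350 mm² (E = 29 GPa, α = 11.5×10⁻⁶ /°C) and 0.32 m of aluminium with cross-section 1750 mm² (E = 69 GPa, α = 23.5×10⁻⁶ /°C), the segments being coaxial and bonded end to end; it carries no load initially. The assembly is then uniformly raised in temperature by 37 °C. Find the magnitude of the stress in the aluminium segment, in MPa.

σ ≈ 7.51 MPa (compressive)

Free thermal expansion of the whole bar: Σ αᵢΔT Lᵢ = 11.5×10⁻⁶×37×280 + 23.5×10⁻⁶×37×320 = 0.3974 mm.
The walls prevent any net length change, so an axial force P (same in every segment) develops. Compatibility: P · Σ Lᵢ/(AᵢEᵢ) = δ_free.
Σ Lᵢ/(AᵢEᵢ) = 280/(350×29×10³) + 320/(1750×69×10³) = 3.024×10⁻⁵ mm/N.
So P = 0.3974 / 3.024×10⁻⁵ = 13.14 kN, compressive.
σ_{aluminium} = P / A = 13140 / 1750 = 7.51 MPa.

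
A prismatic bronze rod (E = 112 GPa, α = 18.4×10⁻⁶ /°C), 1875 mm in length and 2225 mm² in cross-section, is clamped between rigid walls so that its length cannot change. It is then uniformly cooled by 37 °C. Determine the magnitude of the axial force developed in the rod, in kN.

P ≈ 170 kN (tensile)

Full restraint means ε = 0, so the stress is σ = EαΔT = 112×10³ × 18.4×10⁻⁶ × 37 = 76.25 MPa.
P = AEαΔT = 2225 × 112×10³ × 18.4×10⁻⁶ × 37 = 169.7 kN (tensile).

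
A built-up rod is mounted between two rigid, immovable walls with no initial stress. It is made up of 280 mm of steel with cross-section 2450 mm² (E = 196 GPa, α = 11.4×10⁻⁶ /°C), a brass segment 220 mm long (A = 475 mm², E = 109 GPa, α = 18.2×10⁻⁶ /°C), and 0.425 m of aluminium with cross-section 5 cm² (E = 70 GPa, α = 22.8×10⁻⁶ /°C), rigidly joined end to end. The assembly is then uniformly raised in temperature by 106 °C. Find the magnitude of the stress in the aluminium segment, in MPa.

σ ≈ 211 MPa (compressive)

Free thermal expansion of the whole bar: Σ αᵢΔT Lᵢ = 11.4×10⁻⁶×106×280 + 18.2×10⁻⁶×106×220 + 22.8×10⁻⁶×106×425 = 1.79 mm.
The walls prevent any net length change, so an axial force P (same in every segment) develops. Compatibility: P · Σ Lᵢ/(AᵢEᵢ) = δ_free.
Σ Lᵢ/(AᵢEᵢ) = 280/(2450×196×10³) + 220/(475×109×10³) + 425/(500×70×10³) = 1.698×10⁻⁵ mm/N.
So P = 1.79 / 1.698×10⁻⁵ = 105.4 kN, compressive.
σ_{aluminium} = P / A = 105400 / 500 = 210.9 MPa.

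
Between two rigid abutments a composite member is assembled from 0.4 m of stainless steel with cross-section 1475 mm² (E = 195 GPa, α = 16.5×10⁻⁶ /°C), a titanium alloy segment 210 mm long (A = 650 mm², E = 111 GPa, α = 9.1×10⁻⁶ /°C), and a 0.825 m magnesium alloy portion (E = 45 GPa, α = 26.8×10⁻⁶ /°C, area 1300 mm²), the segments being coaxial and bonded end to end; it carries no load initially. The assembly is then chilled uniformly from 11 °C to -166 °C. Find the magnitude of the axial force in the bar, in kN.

If the supports were absent, the total length change would be Σ αᵢΔT Lᵢ = 16.5×10⁻⁶×177×400 + 9.1×10⁻⁶×177×210 + 26.8×10⁻⁶×177×825 = 5.42 mm.
The rigid supports impose zero overall length change; the single axial force P common to all segments must satisfy P Σ Lᵢ/(AᵢEᵢ) = δ_free.
The series flexibility is Σ Lᵢ/(AᵢEᵢ) = 400/(1475×195×10³) + 210/(650×111×10³) + 825/(1300×45×10³) = 1.84×10⁻⁵ mm/N.
So P = 5.42 / 1.84×10⁻⁵ = 294.5 kN, tensile.

P ≈ 294 kN (tensile)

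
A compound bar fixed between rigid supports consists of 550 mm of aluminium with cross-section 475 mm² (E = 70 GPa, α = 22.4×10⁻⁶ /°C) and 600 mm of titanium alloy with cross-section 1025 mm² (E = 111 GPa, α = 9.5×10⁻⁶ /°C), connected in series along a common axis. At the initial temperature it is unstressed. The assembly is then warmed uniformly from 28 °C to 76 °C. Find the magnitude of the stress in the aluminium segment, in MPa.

σ ≈ 83.5 MPa (compressive)

If the supports were absent, the total length change would be Σ αᵢΔT Lᵢ = 22.4×10⁻⁶×48×550 + 9.5×10⁻⁶×48×600 = 0.865 mm.
Since the ends are fixed, an axial force P builds up, equal in every segment, with P · Σ Lᵢ/(AᵢEᵢ) = δ_free.
The series flexibility is Σ Lᵢ/(AᵢEᵢ) = 550/(475×70×10³) + 600/(1025×111×10³) = 2.181×10⁻⁵ mm/N.
P = 0.865 / 2.181×10⁻⁵ = 39650 N = 39.65 kN, compressive.
σ_{aluminium} = P / A = 39650 / 475 = 83.47 MPa.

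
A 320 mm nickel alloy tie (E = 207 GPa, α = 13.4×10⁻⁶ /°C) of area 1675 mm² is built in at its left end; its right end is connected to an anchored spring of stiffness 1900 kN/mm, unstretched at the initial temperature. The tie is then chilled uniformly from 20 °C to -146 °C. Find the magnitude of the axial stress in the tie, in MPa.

σ ≈ 293 MPa (tensile)

Free thermal contraction: δ_free = αΔT L = 13.4×10⁻⁶ × 166 × 320 = 0.7118 mm.
With a force P in the spring, the elastic change of the tie is PL/(AE) and that of the spring is P/k; compatibility requires their sum to equal δ_free.
P [ L/(AE) + 1/k ] = δ_free → P [ 320/(1675×207×10³) + 1/(1900×10³) ] = 0.7118.
P = 0.7118 / 1.449×10⁻⁶ = 491200 N.
σ = P/A = 491200/1675 = 293.2 MPa.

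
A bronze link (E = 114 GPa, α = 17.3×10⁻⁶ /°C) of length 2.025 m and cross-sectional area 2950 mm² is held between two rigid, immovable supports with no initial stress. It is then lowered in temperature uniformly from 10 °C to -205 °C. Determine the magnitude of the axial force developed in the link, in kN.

With zero net strain, σ = E·αΔT = 114 GPa × 17.3×10⁻⁶ × 215 = 424 MPa.
P = AEαΔT = 2950 × 114×10³ × 17.3×10⁻⁶ × 215 = 1251 kN (tensile).

P ≈ 1250 kN (tensile)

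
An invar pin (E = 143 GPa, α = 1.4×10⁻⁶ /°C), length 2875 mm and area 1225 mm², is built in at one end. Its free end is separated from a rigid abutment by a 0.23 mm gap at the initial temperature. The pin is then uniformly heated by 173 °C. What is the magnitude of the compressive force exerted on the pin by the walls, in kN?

Unrestrained expansion: δ_free = αΔT L = 1.4×10⁻⁶ × 173 × 2875 = 0.6963 mm.
After closing the 0.23 mm clearance, 0.6963 − 0.23 = 0.4663 mm of expansion remains to be suppressed by the wall.
So σ = E(δ_free − g)/L = 143×10³ × 0.4663/2875 = 23.19 MPa.
P = σA = 23.19 × 1225 = 28.41 kN.

P ≈ 28.4 kN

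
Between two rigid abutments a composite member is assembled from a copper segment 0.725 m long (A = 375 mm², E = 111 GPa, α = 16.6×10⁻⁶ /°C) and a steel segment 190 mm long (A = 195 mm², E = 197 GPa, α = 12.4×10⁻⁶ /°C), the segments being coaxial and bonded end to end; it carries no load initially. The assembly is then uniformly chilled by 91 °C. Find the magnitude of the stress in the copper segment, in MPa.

σ ≈ 156 MPa (tensile)

Free thermal contraction of the whole bar: Σ αᵢΔT Lᵢ = 16.6×10⁻⁶×91×725 + 12.4×10⁻⁶×91×190 = 1.31 mm.
Since the ends are fixed, an axial force P builds up, equal in every segment, with P · Σ Lᵢ/(AᵢEᵢ) = δ_free.
The series flexibility is Σ Lᵢ/(AᵢEᵢ) = 725/(375×111×10³) + 190/(195×197×10³) = 2.236×10⁻⁵ mm/N.
So P = 1.31 / 2.236×10⁻⁵ = 58.56 kN, tensile.
σ_{copper} = P / A = 58560 / 375 = 156.2 MPa.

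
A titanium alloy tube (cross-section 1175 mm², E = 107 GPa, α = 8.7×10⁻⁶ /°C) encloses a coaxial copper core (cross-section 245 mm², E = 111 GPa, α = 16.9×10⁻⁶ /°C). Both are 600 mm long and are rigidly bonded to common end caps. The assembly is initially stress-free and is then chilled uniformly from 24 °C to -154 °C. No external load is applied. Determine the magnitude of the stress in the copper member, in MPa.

σ ≈ 133 MPa (tensile)

Equilibrium of a rigid end plate with no external load gives equal and opposite internal forces ±P in the two members. Since α_{copper} > α_{titanium alloy}, cooling drives the copper into tension and the titanium alloy into compression.
Compatibility of the two members (thermal + elastic change equal): (α₁ − α₂)ΔT = P·[1/(A₁E₁) + 1/(A₂E₂)].
|α₁ − α₂|·ΔT = 8.2×10⁻⁶ × 178 = 0.00146.
1/(A₁E₁) + 1/(A₂E₂) = 1/(1175×107×10³) + 1/(245×111×10³) = 4.473×10⁻⁸ N⁻¹.
So P = 0.00146 / 4.473×10⁻⁸ = 32.63 kN.
σ_{copper} = P/A₂ = 32630/245 = 133.2 MPa, tensile.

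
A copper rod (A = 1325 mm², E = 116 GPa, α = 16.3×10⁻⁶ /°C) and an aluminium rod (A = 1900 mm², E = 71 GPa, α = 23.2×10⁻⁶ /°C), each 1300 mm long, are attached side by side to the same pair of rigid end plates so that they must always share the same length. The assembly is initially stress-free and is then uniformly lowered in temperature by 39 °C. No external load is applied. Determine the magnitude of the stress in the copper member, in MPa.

Both members must finish at the same length. With the larger α, the aluminium tends to over-contract; the plates restrain it, putting the aluminium in tension and the copper in compression. With no external load the two internal forces are equal and opposite, magnitude P.
Equating the net (thermal + elastic) strains gives |α₁ − α₂|·ΔT = P·[1/(A₁E₁) + 1/(A₂E₂)].
|α₁ − α₂|·ΔT = 6.9×10⁻⁶ × 39 = 0.0002691.
1/(A₁E₁) + 1/(A₂E₂) = 1/(1325×116×10³) + 1/(1900×71×10³) = 1.392×10⁻⁸ N⁻¹.
P = 0.0002691 / 1.392×10⁻⁸ = 19330 N = 19.33 kN.
σ_{copper} = P/A₁ = 19330/1325 = 14.59 MPa, compressive.

σ ≈ 14.6 MPa (compressive)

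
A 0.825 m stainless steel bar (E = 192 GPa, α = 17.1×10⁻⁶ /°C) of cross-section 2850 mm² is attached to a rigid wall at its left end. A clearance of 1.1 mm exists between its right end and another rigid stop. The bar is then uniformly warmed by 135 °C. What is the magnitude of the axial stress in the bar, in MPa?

Unrestrained expansion: δ_free = αΔT L = 17.1×10⁻⁶ × 135 × 825 = 1.905 mm.
After closing the 1.1 mm clearance, 1.905 − 1.1 = 0.8045 mm of expansion remains to be suppressed by the wall.
That suppressed elongation corresponds to σ = E·Δ/L = 192×10³ × 0.8045/825 = 187.2 MPa.

σ ≈ 187 MPa (compressive)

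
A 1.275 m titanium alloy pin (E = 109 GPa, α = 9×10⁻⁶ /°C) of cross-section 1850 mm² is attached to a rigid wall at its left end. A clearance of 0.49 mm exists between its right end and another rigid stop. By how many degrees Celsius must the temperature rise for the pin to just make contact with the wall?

ΔT ≈ 42.7 °C

The gap closes when αΔT L = 0.49 mm, since the pin is still unstressed at that instant.
So ΔT = g/(αL) = 0.49/(9×10⁻⁶ × 1275) = 42.7 °C.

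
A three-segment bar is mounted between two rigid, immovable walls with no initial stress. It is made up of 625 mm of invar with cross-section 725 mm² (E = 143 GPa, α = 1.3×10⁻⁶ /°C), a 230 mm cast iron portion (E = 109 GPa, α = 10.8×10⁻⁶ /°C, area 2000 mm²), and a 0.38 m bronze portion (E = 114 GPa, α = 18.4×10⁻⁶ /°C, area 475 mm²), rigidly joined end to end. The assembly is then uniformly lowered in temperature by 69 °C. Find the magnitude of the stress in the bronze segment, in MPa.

Free thermal contraction of the whole bar: Σ αᵢΔT Lᵢ = 1.3×10⁻⁶×69×625 + 10.8×10⁻⁶×69×230 + 18.4×10⁻⁶×69×380 = 0.7099 mm.
Since the ends are fixed, an axial force P builds up, equal in every segment, with P · Σ Lᵢ/(AᵢEᵢ) = δ_free.
Σ Lᵢ/(AᵢEᵢ) = 625/(725×143×10³) + 230/(2000×109×10³) + 380/(475×114×10³) = 1.41×10⁻⁵ mm/N.
So P = 0.7099 / 1.41×10⁻⁵ = 50.34 kN, tensile.
σ_{bronze} = P / A = 50340 / 475 = 106 MPa.

σ ≈ 106 MPa (tensile)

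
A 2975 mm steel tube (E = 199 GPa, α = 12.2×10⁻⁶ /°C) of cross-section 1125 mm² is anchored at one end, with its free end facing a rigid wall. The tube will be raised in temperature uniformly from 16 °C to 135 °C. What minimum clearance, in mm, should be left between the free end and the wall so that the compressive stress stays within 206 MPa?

Free expansion if unrestrained: δ_free = αΔT L = 12.2×10⁻⁶ × 119 × 2975 = 4.319 mm.
A stress of 206 MPa corresponds to the wall pushing the tube back by σL/E = 206×2975/(199×10³) = 3.08 mm.
So the gap has to take up the difference, g_min = δ_free − σL/E = 4.319 − 3.08 = 1.239 mm.

g ≈ 1.24 mm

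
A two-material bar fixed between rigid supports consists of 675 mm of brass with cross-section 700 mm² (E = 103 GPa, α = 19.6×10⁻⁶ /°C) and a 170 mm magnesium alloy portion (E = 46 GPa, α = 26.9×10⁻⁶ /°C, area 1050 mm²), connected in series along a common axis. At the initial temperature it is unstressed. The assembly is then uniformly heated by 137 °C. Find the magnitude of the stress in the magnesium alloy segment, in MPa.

Free thermal expansion of the whole bar: Σ αᵢΔT Lᵢ = 19.6×10⁻⁶×137×675 + 26.9×10⁻⁶×137×170 = 2.439 mm.
The walls prevent any net length change, so an axial force P (same in every segment) develops. Compatibility: P · Σ Lᵢ/(AᵢEᵢ) = δ_free.
The series flexibility is Σ Lᵢ/(AᵢEᵢ) = 675/(700×103×10³) + 170/(1050×46×10³) = 1.288×10⁻⁵ mm/N.
So P = 2.439 / 1.288×10⁻⁵ = 189.3 kN, compressive.
σ_{magnesium alloy} = P / A = 189300 / 1050 = 180.3 MPa.

σ ≈ 180 MPa (compressive)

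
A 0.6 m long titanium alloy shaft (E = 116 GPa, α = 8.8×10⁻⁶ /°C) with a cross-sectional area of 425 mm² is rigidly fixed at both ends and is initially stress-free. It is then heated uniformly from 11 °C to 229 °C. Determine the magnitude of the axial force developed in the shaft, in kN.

Full restraint means ε = 0, so the stress is σ = EαΔT = 116×10³ × 8.8×10⁻⁶ × 218 = 222.5 MPa.
Axial force P = σA = 222.5 × 425 = 94580 N = 94.58 kN, compressive.

P ≈ 94.6 kN (compressive)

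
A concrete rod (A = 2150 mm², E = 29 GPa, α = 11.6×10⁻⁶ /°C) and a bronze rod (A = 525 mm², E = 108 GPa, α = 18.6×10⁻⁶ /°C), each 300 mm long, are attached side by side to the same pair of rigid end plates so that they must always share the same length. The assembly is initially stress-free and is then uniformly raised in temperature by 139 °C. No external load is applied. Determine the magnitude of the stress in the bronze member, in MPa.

σ ≈ 55 MPa (compressive)

Both members must finish at the same length. With the larger α, the bronze tends to over-expand; the plates restrain it, putting the bronze in compression and the concrete in tension. With no external load the two internal forces are equal and opposite, magnitude P.
Compatibility of the two members (thermal + elastic change equal): (α₁ − α₂)ΔT = P·[1/(A₁E₁) + 1/(A₂E₂)].
|α₁ − α₂|·ΔT = 7×10⁻⁶ × 139 = 0.000973.
1/(A₁E₁) + 1/(A₂E₂) = 1/(2150×29×10³) + 1/(525×108×10³) = 3.368×10⁻⁸ N⁻¹.
So P = 0.000973 / 3.368×10⁻⁸ = 28.89 kN.
σ_{bronze} = P/A₂ = 28890/525 = 55.04 MPa, compressive.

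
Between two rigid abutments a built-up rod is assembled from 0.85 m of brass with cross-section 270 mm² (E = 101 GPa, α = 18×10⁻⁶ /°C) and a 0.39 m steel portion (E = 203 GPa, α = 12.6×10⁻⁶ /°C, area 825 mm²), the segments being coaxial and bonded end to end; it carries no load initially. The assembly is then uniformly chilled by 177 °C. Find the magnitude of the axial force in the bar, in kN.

P ≈ 107 kN (tensile)

Free thermal contraction of the whole bar: Σ αᵢΔT Lᵢ = 18×10⁻⁶×177×850 + 12.6×10⁻⁶×177×390 = 3.578 mm.
The rigid supports impose zero overall length change; the single axial force P common to all segments must satisfy P Σ Lᵢ/(AᵢEᵢ) = δ_free.
The series flexibility is Σ Lᵢ/(AᵢEᵢ) = 850/(270×101×10³) + 390/(825×203×10³) = 3.35×10⁻⁵ mm/N.
So P = 3.578 / 3.35×10⁻⁵ = 106.8 kN, tensile.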